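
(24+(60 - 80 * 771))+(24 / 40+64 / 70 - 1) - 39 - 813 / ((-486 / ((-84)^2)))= -15696743/315 = -49830.93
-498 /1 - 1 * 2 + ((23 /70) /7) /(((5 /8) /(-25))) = -24592/49 = -501.88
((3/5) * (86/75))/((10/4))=172/625 = 0.28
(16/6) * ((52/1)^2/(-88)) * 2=-5408/33 = -163.88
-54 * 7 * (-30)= 11340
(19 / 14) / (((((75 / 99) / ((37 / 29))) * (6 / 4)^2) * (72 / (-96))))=-61864/45675 = -1.35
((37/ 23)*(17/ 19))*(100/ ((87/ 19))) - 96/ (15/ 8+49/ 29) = 7452028/1654827 = 4.50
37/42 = 0.88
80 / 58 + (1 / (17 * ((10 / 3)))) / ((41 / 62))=1.41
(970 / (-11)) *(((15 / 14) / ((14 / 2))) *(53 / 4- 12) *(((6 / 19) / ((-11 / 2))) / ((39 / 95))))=181875/77077 = 2.36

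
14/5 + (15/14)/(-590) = 23113/8260 = 2.80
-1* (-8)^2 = -64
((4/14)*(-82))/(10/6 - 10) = 492/175 = 2.81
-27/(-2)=27/2 = 13.50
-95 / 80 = -19/16 = -1.19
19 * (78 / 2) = 741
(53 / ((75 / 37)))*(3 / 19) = 1961/475 = 4.13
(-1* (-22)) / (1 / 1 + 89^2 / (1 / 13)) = 11/51487 = 0.00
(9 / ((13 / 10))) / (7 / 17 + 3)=765/377 = 2.03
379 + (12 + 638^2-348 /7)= 2851697/7 = 407385.29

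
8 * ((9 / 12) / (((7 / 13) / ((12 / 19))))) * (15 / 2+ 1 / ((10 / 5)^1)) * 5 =37440/133 = 281.50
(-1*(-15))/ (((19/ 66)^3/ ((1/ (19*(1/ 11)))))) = 47436840/130321 = 364.00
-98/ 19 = -5.16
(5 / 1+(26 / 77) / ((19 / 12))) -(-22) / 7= 12225/1463 = 8.36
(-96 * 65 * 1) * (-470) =2932800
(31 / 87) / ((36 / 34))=527/1566 = 0.34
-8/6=-4/3 = -1.33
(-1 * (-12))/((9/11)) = 44/3 = 14.67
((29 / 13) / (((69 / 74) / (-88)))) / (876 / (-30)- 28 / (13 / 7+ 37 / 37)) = 188848/34983 = 5.40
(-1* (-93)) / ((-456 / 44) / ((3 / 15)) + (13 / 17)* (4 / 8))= -34782/19237 = -1.81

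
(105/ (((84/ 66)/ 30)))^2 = 6125625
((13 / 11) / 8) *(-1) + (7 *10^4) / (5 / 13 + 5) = 1143987/88 = 12999.85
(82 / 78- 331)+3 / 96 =-411737/1248 = -329.92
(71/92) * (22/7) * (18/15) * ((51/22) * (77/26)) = 119493/5980 = 19.98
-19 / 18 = -1.06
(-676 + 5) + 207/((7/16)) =-1385/7 = -197.86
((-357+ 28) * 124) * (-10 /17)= 407960/17 = 23997.65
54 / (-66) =-9/11 = -0.82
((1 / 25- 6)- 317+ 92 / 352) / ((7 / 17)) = -12068929/15400 = -783.70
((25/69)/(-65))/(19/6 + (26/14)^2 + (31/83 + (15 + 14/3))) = -8134/38897209 = 0.00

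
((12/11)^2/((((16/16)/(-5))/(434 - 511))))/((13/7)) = 35280/143 = 246.71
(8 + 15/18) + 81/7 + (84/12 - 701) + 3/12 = -56561/84 = -673.35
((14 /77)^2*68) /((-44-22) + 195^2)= 272/4593039 = 0.00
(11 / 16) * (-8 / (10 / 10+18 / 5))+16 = 681/46 = 14.80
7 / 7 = 1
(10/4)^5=3125/32 = 97.66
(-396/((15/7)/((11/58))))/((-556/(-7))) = -17787/40310 = -0.44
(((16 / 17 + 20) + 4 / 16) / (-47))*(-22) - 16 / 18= 9.03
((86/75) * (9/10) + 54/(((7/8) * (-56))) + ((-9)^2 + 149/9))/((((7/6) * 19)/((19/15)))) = 10747778/1929375 = 5.57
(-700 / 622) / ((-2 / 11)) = 1925/311 = 6.19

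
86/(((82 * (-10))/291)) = -12513/410 = -30.52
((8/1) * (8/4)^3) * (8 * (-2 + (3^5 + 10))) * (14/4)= 449792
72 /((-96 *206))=-3/824 = 0.00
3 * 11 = 33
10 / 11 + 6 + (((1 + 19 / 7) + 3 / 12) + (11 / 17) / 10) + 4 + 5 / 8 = 814883/52360 = 15.56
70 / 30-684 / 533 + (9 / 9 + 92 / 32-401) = -5066591/12792 = -396.07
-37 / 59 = -0.63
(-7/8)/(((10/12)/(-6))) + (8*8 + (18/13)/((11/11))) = 9319/130 = 71.68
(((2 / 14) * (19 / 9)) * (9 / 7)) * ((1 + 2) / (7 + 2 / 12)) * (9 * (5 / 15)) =1026/2107 = 0.49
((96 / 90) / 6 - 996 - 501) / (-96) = 67357/4320 = 15.59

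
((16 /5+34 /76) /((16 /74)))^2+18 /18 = 659771281/2310400 = 285.57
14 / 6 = 7/3 = 2.33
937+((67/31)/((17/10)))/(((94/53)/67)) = 24398138/24769 = 985.03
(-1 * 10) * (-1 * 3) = 30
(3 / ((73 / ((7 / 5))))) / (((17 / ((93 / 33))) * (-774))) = -217/17609790 = 0.00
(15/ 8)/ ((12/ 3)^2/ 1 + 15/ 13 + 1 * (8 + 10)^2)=39/7096 = 0.01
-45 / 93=-15/31 = -0.48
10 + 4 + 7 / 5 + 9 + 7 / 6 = 767/30 = 25.57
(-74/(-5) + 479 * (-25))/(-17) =59801/85 = 703.54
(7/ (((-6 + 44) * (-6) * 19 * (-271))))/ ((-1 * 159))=-7/186661548 = 0.00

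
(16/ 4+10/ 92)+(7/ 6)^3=28301/4968 = 5.70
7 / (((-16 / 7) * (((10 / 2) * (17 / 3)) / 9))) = -1323/1360 = -0.97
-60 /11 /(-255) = 4/187 = 0.02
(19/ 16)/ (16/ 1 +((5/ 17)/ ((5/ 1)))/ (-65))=20995/282864 = 0.07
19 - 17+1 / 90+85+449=48241/90 = 536.01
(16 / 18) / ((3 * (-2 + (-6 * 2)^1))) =-4/189 = -0.02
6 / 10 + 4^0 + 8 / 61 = 528/305 = 1.73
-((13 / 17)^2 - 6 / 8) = 191/1156 = 0.17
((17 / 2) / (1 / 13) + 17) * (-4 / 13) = -510/13 = -39.23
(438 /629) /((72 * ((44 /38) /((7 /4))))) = 9709/664224 = 0.01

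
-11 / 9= -1.22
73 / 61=1.20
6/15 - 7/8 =-19/40 = -0.48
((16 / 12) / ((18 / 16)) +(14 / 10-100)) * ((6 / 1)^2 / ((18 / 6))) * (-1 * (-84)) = -1472912/15 = -98194.13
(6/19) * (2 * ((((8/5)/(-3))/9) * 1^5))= -32/855 = -0.04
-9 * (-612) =5508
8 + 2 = 10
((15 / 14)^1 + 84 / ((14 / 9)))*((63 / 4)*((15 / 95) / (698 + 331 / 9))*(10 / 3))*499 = 155815245/502588 = 310.03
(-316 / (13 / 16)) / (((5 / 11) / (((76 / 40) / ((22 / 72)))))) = -1729152/325 = -5320.47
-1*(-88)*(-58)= -5104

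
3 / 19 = 0.16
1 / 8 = 0.12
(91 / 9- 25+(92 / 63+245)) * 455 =105365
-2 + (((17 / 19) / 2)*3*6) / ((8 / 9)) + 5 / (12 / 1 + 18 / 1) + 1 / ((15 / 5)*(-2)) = 1073/152 = 7.06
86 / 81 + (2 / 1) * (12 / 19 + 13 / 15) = 4.06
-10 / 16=-5/8 = -0.62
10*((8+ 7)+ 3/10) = 153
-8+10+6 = 8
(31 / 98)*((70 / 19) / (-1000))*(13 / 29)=-403/771400 = 0.00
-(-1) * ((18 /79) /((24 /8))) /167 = 6/13193 = 0.00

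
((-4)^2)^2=256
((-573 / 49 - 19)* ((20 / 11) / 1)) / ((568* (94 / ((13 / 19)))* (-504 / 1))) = 65/45807993 = 0.00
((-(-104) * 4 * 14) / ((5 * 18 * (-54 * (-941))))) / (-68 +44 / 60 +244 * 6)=208/228129453 = 0.00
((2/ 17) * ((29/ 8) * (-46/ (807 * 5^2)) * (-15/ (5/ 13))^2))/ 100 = -338169/22865000 = -0.01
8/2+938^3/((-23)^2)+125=825361913/529 = 1560230.46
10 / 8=5/4 = 1.25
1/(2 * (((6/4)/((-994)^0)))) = 0.33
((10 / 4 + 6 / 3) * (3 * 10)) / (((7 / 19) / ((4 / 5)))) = 2052/7 = 293.14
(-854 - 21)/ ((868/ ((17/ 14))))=-2125/1736 = -1.22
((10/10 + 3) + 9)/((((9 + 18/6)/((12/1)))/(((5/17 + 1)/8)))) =143/68 = 2.10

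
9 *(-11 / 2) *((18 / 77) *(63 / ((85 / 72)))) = -52488/85 = -617.51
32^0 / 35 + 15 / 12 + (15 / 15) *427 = 59959/140 = 428.28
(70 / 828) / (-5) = -7/414 = -0.02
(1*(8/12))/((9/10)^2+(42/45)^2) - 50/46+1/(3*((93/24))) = -1955933/3236307 = -0.60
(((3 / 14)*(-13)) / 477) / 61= -13/135786 = 0.00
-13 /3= -4.33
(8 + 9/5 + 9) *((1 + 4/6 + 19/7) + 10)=28388/105 = 270.36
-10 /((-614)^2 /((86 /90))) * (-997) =42871/1696482 = 0.03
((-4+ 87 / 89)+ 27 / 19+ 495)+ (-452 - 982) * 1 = -1590557/1691 = -940.60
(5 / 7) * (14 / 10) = 1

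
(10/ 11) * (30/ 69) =100/253 = 0.40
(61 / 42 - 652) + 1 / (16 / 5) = -218479/336 = -650.24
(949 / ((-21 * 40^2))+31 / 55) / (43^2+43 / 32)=197881/683887050 = 0.00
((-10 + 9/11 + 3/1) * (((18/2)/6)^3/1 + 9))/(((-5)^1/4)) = 306/5 = 61.20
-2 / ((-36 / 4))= 2/9 = 0.22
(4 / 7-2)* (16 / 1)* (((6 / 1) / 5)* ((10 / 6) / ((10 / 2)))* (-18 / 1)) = 1152/7 = 164.57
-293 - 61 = -354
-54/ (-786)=9/131 = 0.07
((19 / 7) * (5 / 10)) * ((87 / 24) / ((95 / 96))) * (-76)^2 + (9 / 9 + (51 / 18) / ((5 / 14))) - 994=582328/21 = 27729.90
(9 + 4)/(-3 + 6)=13/3 = 4.33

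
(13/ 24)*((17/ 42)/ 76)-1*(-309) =23672093/76608 = 309.00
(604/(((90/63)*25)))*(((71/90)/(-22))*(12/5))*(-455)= 13658554/20625 = 662.23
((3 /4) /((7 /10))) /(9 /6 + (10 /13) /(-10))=195/259 = 0.75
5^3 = 125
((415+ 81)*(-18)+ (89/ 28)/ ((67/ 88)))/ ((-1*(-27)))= -4185274/12663 = -330.51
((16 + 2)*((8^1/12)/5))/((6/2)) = 4/5 = 0.80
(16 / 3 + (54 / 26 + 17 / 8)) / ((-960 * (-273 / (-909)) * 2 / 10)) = -42925/259584 = -0.17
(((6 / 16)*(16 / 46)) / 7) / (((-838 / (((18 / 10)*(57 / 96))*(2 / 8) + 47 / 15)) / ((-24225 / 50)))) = 6326601/172695040 = 0.04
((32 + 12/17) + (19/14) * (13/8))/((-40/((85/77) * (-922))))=888.31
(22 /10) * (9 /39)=33/65 = 0.51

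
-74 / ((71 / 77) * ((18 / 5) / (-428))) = 6096860/639 = 9541.25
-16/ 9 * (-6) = 10.67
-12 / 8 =-3/2 = -1.50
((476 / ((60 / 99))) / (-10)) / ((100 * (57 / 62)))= -40579/47500 = -0.85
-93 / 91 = -1.02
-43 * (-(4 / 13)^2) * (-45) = -30960/169 = -183.20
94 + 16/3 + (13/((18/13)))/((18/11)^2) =599761/5832 = 102.84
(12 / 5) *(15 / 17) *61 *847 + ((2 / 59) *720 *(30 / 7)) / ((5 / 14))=110034468/1003 = 109705.35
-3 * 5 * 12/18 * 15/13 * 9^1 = -1350/13 = -103.85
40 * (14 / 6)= 280/3 = 93.33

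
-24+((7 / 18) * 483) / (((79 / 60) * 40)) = -6457/316 = -20.43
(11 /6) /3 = 11/18 = 0.61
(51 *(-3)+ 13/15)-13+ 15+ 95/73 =-162971/1095 = -148.83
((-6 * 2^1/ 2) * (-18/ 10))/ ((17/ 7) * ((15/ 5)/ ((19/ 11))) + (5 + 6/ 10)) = 7182/6529 = 1.10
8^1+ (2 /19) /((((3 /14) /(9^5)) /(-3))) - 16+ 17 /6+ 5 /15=-9920783/114 = -87024.41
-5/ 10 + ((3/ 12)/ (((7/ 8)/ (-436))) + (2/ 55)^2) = -5296719/42350 = -125.07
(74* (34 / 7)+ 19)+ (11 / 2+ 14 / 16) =21549/56 = 384.80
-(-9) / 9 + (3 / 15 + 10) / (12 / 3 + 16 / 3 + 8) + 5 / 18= 4367/2340 = 1.87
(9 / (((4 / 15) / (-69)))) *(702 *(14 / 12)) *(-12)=22886955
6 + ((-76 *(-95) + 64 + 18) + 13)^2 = 53509231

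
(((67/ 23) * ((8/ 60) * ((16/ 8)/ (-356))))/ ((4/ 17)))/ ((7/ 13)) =-0.02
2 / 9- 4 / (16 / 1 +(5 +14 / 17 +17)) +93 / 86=51109/42570 = 1.20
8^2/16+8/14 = 32/7 = 4.57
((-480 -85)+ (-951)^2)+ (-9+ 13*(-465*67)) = 498812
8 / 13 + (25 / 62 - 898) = -896.98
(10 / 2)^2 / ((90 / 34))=85/9 = 9.44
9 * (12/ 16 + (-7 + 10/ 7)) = -1215/28 = -43.39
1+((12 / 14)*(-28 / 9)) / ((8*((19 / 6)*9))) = 169/171 = 0.99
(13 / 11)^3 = 2197/1331 = 1.65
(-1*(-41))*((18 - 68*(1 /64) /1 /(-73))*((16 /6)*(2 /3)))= 862681/657 = 1313.06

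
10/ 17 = 0.59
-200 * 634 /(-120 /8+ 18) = -126800/3 = -42266.67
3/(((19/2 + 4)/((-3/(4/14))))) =-7/3 = -2.33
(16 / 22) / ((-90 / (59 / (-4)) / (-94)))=-5546/495 = -11.20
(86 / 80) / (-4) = -43/160 = -0.27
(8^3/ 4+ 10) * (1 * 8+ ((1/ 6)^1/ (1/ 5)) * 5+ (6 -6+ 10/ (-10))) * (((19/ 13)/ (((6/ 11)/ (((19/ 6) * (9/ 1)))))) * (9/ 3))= 18357933/52 = 353037.17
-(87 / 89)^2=-0.96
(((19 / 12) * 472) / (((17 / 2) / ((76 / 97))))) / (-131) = -340784/648057 = -0.53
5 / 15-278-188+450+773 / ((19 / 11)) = 24616/57 = 431.86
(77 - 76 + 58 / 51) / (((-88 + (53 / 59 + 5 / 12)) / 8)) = -205792/1043341 = -0.20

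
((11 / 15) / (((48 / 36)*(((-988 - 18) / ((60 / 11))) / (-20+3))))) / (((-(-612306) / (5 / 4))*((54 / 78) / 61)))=3965/434809296 = 0.00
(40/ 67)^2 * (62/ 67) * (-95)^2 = 895280000/300763 = 2976.70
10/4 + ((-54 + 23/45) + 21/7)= -4319/90 = -47.99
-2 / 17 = -0.12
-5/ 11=-0.45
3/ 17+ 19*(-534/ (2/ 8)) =-689925/17 = -40583.82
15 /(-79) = -15/79 = -0.19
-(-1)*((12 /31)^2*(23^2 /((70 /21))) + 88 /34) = 2153908/81685 = 26.37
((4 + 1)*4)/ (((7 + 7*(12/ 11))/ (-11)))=-2420/161 = -15.03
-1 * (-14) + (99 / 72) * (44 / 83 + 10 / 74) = 366425/24568 = 14.91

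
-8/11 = -0.73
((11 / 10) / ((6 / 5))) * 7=77/12 = 6.42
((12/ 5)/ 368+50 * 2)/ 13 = 46003/5980 = 7.69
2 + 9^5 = 59051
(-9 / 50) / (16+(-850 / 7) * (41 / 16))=252/413225 = 0.00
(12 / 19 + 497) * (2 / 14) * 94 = 888770/133 = 6682.48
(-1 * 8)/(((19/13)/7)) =-728/19 = -38.32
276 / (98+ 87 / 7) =1932/773 = 2.50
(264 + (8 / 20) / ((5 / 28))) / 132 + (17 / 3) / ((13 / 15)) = 91757/10725 = 8.56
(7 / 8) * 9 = 63/8 = 7.88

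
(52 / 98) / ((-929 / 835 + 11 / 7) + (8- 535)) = -1670/1657187 = 0.00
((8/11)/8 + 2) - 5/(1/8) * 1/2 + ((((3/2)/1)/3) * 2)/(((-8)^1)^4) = -806901/45056 = -17.91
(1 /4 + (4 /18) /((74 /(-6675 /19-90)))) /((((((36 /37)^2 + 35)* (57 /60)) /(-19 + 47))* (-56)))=1678135/106591026 = 0.02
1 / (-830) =-1/830 = 0.00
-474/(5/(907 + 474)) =-654594/5 = -130918.80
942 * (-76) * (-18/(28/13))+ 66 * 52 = 4212156/7 = 601736.57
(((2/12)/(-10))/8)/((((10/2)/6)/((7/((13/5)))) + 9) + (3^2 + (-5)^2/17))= -119/1129840 = 0.00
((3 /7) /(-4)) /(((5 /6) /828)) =-3726/35 = -106.46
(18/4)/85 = 9/170 = 0.05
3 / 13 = 0.23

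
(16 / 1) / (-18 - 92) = -8/55 = -0.15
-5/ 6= -0.83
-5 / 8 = -0.62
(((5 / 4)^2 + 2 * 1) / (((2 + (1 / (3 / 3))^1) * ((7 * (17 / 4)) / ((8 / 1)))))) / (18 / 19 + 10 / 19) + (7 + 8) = 25351/1666 = 15.22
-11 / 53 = -0.21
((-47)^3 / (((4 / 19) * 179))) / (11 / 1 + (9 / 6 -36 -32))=1972637/39738 = 49.64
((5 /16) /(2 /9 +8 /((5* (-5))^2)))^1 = 28125/21152 = 1.33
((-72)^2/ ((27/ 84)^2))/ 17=50176/17 = 2951.53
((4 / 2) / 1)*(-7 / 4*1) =-7/2 = -3.50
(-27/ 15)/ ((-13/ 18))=162/65 = 2.49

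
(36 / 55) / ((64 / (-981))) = -8829/880 = -10.03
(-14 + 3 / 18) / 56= -83/336 = -0.25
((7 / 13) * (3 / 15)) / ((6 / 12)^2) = 0.43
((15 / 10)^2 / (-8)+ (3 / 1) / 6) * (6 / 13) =21/208 = 0.10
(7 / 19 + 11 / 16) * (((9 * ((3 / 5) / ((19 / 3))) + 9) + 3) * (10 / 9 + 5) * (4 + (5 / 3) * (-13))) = -1465.20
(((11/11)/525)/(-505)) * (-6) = 2/88375 = 0.00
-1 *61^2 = -3721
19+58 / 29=21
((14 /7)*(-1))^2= 4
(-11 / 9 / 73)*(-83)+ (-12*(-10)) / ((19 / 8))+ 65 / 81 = 52.72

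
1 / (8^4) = 1/4096 = 0.00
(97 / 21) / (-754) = -97/15834 = -0.01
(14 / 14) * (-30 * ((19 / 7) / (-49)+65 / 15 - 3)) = -13150/343 = -38.34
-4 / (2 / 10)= -20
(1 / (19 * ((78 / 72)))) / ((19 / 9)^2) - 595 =-594.99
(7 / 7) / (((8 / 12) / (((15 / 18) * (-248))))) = -310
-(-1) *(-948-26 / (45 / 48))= -14636/15 = -975.73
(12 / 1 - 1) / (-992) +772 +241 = 1004885/992 = 1012.99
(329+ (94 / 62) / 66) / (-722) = -0.46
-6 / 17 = -0.35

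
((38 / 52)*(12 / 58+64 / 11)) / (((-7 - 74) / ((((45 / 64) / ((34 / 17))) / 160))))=-18259/152875008 = 0.00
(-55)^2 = 3025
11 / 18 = 0.61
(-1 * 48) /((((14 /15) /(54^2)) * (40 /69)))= -1810836/7 = -258690.86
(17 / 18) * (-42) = -119/3 = -39.67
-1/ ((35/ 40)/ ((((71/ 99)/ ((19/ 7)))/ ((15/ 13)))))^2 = -54523456/796086225 = -0.07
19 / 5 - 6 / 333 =2099/555 = 3.78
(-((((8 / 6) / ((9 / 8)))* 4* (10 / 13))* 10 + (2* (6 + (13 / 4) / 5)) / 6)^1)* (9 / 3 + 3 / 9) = -128.95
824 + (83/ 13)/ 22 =824.29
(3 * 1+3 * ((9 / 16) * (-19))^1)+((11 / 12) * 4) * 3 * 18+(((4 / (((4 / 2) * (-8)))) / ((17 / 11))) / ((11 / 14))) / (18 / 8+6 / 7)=3996169/23664 = 168.87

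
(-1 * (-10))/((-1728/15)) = -25/288 = -0.09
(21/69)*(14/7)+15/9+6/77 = 12503/5313 = 2.35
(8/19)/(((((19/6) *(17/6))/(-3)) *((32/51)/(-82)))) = 6642/361 = 18.40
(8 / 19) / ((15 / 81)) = 216/95 = 2.27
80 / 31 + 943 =945.58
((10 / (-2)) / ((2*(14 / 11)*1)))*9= -17.68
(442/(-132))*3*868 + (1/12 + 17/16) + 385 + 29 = -4384675/528 = -8304.31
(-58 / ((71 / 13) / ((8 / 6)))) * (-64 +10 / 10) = 63336/71 = 892.06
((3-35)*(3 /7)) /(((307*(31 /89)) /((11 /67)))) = -93984/4463473 = -0.02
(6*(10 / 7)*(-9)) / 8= -135/14 = -9.64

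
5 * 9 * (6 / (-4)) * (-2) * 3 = 405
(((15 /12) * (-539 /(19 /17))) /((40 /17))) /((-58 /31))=4828901/35264 = 136.94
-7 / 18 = -0.39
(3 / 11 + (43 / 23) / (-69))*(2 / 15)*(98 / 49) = 17152/261855 = 0.07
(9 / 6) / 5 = 0.30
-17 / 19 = -0.89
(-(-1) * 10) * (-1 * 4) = -40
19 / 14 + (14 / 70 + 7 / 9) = 1471/630 = 2.33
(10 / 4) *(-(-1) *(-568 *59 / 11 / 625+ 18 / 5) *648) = -2838888/1375 = -2064.65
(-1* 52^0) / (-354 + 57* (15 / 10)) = 2/537 = 0.00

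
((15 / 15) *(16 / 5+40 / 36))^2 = 37636/2025 = 18.59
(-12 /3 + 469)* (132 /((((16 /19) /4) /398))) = 116038890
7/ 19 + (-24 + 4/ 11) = -4863/209 = -23.27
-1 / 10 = -0.10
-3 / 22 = -0.14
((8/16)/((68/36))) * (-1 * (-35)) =315/34 = 9.26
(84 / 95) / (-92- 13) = -4/475 = -0.01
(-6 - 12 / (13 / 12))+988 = 12622/13 = 970.92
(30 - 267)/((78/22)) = -869/13 = -66.85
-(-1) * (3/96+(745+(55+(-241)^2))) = 1884193/32 = 58881.03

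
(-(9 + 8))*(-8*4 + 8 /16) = 1071/2 = 535.50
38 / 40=19/20 = 0.95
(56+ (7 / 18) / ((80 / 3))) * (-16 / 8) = -26887/240 = -112.03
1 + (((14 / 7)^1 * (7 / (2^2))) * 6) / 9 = 10/3 = 3.33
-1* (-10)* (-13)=-130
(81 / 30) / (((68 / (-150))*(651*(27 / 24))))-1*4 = -14786/3689 = -4.01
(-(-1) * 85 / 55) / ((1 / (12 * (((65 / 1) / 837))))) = 1.44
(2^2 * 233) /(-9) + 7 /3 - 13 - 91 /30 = -10553/90 = -117.26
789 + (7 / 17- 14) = 13182/17 = 775.41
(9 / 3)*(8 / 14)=12/7 = 1.71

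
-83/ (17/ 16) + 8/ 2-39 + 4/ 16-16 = -128.87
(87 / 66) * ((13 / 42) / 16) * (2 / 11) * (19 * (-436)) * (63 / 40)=-2342301/38720 = -60.49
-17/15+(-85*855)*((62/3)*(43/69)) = -322919641/345 = -935998.96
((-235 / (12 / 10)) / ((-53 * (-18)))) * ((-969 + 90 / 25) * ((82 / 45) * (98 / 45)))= 151926607/193185 = 786.43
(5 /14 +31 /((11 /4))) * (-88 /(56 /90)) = -80595/49 = -1644.80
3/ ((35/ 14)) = 6/5 = 1.20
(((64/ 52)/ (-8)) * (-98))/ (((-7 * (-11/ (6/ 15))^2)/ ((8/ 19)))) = -896/747175 = 0.00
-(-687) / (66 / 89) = 20381/22 = 926.41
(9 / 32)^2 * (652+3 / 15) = 264141/5120 = 51.59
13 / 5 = 2.60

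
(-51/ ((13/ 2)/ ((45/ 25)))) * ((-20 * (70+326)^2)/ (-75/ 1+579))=7997616/91 = 87885.89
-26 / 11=-2.36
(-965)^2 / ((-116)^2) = 931225/13456 = 69.21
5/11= 0.45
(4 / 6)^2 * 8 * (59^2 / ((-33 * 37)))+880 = 9558928/10989 = 869.86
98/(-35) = -2.80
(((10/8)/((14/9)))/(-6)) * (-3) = 45/112 = 0.40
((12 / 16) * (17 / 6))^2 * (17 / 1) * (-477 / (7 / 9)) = -21091509/448 = -47079.26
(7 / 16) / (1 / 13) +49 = 875/16 = 54.69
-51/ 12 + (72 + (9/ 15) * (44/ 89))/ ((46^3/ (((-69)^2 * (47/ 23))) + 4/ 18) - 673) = -4.36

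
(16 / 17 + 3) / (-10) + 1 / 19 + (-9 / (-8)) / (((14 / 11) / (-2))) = -190769/90440 = -2.11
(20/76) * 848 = 4240/19 = 223.16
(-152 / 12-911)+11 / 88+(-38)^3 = -55795.54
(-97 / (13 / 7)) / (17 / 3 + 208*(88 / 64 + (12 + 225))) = -2037/1933919 = 0.00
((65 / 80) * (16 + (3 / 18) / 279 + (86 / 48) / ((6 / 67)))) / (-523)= -6268769/112064256 = -0.06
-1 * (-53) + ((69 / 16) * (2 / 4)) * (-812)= -13583/8 = -1697.88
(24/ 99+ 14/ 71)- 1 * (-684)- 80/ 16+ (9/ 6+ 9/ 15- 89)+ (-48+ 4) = 548.54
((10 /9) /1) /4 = 5/18 = 0.28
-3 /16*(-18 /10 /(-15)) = -9/400 = -0.02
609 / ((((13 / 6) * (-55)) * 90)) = -203/3575 = -0.06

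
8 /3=2.67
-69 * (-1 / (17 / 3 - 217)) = -0.33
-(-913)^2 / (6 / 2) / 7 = -833569/21 = -39693.76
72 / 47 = 1.53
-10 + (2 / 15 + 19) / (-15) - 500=-115037/225 = -511.28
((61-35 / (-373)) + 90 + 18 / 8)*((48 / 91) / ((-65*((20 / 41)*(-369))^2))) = -25421/661888500 = 0.00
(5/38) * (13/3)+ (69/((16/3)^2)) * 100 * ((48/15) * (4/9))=39395/114 = 345.57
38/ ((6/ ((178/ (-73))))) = -3382/219 = -15.44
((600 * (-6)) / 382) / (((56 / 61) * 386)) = -13725/516082 = -0.03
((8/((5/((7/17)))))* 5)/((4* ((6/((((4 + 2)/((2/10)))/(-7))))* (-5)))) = 2/17 = 0.12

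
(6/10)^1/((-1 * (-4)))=3/20 = 0.15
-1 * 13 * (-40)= 520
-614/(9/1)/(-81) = 614/729 = 0.84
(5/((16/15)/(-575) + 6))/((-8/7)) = -301875/413872 = -0.73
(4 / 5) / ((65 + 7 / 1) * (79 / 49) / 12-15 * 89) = -196/324705 = 0.00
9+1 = 10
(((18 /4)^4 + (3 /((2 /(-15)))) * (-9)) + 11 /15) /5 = 147191/1200 = 122.66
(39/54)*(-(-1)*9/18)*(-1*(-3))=13/12 = 1.08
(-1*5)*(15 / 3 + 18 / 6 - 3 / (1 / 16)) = 200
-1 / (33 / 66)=-2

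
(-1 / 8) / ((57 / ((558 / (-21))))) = 31/532 = 0.06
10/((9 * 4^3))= 5/288 = 0.02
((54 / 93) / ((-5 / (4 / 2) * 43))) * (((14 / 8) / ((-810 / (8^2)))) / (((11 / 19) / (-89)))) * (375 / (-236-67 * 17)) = 378784/12096975 = 0.03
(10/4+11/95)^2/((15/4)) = 247009/135375 = 1.82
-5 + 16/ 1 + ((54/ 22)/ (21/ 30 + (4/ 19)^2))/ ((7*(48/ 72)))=2422094/206899 = 11.71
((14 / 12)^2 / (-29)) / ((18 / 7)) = -343/18792 = -0.02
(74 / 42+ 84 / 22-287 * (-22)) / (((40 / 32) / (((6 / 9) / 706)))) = 5839292/1223145 = 4.77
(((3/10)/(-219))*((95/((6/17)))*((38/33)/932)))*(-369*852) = 53594421/374198 = 143.22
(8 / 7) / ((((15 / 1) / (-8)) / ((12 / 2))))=-128/35 = -3.66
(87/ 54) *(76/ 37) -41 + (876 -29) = 269500/333 = 809.31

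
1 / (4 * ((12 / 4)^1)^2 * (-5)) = -1/180 = -0.01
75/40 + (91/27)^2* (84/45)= 2018969/87480 = 23.08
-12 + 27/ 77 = -897/77 = -11.65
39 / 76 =0.51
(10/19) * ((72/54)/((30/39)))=52/57 = 0.91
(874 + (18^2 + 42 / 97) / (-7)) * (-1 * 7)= -561976/97 = -5793.57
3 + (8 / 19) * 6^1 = 105/19 = 5.53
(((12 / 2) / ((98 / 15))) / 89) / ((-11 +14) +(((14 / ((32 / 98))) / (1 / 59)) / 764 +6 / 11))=605088/402062395 = 0.00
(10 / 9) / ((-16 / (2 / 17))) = -5/612 = -0.01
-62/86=-31/43 = -0.72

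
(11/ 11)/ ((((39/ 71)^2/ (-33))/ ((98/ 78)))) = -2717099/19773 = -137.41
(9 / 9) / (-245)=-1/245 = 0.00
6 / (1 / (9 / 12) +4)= 9/8 = 1.12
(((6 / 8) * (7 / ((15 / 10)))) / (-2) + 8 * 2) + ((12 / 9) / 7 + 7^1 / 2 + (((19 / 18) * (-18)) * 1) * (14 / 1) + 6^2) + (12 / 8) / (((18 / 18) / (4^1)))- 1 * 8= -17981/84 = -214.06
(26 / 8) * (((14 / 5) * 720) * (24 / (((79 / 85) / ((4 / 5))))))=135352.71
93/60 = 31/20 = 1.55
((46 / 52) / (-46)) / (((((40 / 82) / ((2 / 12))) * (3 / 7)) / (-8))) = 0.12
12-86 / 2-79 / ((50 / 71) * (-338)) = -30.67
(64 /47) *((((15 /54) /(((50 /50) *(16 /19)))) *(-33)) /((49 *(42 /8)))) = -8360/145089 = -0.06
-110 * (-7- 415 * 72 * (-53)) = -174199630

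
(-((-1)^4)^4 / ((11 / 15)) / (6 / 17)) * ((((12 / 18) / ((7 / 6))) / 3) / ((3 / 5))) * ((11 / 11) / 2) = -425/693 = -0.61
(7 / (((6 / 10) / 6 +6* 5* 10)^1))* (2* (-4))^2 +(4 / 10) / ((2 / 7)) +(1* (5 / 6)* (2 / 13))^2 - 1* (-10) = 294623222/22822605 = 12.91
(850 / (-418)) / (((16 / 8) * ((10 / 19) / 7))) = -595/44 = -13.52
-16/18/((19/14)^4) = -307328/1172889 = -0.26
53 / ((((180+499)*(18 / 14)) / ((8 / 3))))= 424/2619 = 0.16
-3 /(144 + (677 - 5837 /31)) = -31/6538 = 0.00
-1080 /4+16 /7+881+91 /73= 314026/511 = 614.53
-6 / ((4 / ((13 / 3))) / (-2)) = 13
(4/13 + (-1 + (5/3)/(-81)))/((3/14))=-31528/9477 = -3.33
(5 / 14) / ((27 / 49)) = 35/54 = 0.65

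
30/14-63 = -426/7 = -60.86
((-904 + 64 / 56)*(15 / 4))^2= 561690000/49 = 11463061.22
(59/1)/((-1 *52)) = -59/52 = -1.13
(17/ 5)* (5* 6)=102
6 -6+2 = 2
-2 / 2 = -1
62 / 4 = 31/2 = 15.50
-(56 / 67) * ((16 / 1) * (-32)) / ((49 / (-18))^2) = 1327104/22981 = 57.75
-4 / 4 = -1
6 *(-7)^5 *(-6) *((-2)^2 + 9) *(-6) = -47194056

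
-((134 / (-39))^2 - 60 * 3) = 255824/1521 = 168.19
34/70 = 17/35 = 0.49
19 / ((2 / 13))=247/2 = 123.50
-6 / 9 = -2/3 = -0.67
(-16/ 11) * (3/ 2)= -24/11 = -2.18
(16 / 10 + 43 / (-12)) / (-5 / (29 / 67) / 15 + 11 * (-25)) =3451/479840 = 0.01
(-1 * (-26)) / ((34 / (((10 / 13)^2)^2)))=10000/37349 = 0.27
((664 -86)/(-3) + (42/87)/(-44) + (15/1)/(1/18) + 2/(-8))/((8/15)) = 1475165/10208 = 144.51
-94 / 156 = -47/78 = -0.60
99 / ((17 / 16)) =1584/17 = 93.18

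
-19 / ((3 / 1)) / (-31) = 0.20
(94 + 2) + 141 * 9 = 1365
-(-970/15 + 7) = 173/3 = 57.67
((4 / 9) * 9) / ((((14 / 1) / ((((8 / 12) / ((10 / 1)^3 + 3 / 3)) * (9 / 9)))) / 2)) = 8/21021 = 0.00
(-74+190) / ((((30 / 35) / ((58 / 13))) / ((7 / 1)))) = 164836/39 = 4226.56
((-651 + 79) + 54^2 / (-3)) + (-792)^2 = 625720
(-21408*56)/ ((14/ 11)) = -941952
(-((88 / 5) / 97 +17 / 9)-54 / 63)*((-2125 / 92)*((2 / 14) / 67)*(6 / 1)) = 38015825/43946238 = 0.87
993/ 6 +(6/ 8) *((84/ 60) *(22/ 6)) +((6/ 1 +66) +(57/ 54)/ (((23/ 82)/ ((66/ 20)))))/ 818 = 23910694/141105 = 169.45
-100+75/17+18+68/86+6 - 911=-717694/731 = -981.80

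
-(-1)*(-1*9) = -9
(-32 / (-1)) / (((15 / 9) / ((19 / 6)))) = 304/5 = 60.80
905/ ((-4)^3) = -14.14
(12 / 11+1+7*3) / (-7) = -254/77 = -3.30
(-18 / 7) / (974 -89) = -6/2065 = 0.00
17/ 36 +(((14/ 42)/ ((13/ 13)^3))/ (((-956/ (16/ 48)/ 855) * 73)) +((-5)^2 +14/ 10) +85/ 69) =507469393/18057645 = 28.10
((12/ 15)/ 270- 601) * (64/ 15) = -25963072/10125 = -2564.25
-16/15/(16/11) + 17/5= 8/3 = 2.67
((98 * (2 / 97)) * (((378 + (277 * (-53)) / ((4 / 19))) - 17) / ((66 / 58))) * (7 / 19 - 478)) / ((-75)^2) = 45658151/4365 = 10460.06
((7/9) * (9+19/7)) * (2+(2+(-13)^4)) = 2342330/9 = 260258.89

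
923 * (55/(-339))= -50765/339 = -149.75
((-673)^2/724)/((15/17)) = 7699793/10860 = 709.00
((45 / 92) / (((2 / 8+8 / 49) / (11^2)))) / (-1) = -29645/207 = -143.21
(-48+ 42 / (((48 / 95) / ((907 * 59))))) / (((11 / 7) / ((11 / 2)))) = 15568770.44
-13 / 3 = -4.33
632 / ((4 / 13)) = 2054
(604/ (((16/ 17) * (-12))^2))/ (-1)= -43639/9216 = -4.74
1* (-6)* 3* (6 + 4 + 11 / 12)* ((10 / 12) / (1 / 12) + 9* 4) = -9039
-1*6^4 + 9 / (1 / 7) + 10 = -1223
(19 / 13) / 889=19/11557 = 0.00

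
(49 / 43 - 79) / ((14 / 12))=-20088/301 = -66.74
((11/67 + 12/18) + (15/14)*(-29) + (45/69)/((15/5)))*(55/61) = -27.07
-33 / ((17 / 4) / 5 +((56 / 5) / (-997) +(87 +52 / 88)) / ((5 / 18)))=-36191100/346707263 = -0.10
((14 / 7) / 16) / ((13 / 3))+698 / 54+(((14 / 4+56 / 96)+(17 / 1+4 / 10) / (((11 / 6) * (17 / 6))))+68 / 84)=389572747/18378360 = 21.20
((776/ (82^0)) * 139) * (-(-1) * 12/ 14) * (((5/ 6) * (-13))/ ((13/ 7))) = -539320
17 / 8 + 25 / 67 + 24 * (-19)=-243077/536 = -453.50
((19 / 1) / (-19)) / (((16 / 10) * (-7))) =5/56 = 0.09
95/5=19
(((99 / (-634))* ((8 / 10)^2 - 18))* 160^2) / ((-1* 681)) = -101.90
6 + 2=8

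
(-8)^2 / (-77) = -64/77 = -0.83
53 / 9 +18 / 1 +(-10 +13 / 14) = 1867/126 = 14.82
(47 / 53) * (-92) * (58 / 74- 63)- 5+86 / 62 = 308349656/60791 = 5072.29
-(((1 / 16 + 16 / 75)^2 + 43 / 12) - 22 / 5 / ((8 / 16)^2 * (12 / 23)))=43306439/1440000 = 30.07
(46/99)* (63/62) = 161/341 = 0.47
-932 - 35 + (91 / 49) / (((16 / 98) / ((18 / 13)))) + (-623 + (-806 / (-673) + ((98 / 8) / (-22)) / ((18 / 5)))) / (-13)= -963060931/1066032 = -903.41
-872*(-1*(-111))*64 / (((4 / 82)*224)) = -3968472/7 = -566924.57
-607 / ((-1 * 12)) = 607/12 = 50.58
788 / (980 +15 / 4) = 3152/3935 = 0.80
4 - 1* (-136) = 140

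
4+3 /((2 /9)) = 35/2 = 17.50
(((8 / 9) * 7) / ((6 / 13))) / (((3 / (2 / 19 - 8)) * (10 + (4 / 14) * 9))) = -15925/5643 = -2.82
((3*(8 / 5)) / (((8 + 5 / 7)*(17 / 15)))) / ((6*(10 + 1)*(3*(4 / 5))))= 35/11407 = 0.00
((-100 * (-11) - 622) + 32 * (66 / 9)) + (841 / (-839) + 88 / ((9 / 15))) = 2160419/2517 = 858.33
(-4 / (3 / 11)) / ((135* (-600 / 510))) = 187/2025 = 0.09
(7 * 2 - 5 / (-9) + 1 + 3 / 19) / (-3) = -2687/513 = -5.24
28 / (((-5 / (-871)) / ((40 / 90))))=97552/45 = 2167.82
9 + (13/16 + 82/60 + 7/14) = 2803/240 = 11.68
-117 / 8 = -14.62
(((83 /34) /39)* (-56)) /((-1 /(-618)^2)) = 295863792/221 = 1338750.19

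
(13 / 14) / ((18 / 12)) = 13/21 = 0.62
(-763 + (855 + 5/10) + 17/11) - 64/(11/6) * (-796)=613397/22 = 27881.68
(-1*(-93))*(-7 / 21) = -31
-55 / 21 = -2.62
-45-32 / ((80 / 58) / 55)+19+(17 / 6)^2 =-46583/36 = -1293.97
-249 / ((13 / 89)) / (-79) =22161/1027 = 21.58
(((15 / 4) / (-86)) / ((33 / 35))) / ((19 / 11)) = -175/6536 = -0.03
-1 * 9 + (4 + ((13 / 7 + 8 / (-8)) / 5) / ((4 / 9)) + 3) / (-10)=-6817/700 = -9.74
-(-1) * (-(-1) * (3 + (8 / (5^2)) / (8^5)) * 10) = 30.00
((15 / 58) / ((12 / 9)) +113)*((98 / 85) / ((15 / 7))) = 9007523/147900 = 60.90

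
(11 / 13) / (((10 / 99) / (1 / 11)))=99/130 = 0.76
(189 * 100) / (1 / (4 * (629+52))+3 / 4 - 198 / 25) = -321772500/122063 = -2636.12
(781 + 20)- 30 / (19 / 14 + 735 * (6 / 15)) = 662343/827 = 800.90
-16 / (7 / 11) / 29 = -176/203 = -0.87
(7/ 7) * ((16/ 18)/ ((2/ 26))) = 104/9 = 11.56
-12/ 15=-4/5 = -0.80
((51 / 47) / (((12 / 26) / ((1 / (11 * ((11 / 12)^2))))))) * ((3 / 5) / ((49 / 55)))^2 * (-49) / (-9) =15912/25333 = 0.63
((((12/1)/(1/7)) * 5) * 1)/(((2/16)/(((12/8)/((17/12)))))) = 3557.65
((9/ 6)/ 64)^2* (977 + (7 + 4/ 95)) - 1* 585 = -227424861/389120 = -584.46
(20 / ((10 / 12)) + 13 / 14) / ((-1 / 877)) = -306073/14 = -21862.36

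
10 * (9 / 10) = 9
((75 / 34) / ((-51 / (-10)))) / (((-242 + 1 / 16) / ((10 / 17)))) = -20000/19018223 = 0.00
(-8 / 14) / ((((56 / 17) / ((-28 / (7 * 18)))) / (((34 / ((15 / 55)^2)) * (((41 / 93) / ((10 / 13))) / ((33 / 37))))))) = 62693059/5536755 = 11.32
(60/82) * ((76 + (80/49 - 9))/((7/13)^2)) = 17050410/98441 = 173.20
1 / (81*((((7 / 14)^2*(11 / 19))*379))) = 76/337689 = 0.00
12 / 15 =4/5 = 0.80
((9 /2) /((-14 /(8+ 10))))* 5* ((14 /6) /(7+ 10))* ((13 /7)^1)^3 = -296595/11662 = -25.43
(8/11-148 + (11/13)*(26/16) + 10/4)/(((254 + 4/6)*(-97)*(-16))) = -37857/104344064 = 0.00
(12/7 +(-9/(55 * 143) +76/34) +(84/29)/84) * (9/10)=3.58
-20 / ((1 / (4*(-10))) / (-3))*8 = -19200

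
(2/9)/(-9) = -2/81 = -0.02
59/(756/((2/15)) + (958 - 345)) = 59/6283 = 0.01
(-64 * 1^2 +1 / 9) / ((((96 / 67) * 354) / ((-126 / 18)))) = 269675/305856 = 0.88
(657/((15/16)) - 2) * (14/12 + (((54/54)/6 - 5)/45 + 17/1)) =8518372/675 = 12619.81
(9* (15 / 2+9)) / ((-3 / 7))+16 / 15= -10363/30 = -345.43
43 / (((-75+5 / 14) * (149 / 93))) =-55986/155705 = -0.36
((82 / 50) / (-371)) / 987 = -41/9154425 = 0.00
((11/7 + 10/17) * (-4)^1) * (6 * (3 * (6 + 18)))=-444096/119 = -3731.90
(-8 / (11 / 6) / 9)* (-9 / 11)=48/121 = 0.40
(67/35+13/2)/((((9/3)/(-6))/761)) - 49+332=-438324/35 = -12523.54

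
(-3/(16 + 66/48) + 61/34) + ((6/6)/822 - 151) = -145074215/971193 = -149.38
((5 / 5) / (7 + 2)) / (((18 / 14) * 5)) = 7/405 = 0.02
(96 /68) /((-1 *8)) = -3/17 = -0.18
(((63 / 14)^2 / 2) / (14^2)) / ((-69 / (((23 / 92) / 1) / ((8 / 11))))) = -297/1154048 = 0.00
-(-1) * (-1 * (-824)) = 824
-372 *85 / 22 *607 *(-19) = 182336730/11 = 16576066.36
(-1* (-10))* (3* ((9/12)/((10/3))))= 27/4 = 6.75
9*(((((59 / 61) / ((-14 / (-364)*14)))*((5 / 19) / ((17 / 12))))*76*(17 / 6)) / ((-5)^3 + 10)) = -55224/9821 = -5.62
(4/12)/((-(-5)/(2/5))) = 2/75 = 0.03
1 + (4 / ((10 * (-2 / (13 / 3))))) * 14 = -167/15 = -11.13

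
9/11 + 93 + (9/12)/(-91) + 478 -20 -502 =49.81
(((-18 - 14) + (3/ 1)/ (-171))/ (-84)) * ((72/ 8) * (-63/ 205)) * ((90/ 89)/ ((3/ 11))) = -542025/138662 = -3.91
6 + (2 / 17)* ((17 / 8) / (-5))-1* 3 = 59/20 = 2.95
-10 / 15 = -2/3 = -0.67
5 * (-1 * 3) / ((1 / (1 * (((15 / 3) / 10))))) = -15/2 = -7.50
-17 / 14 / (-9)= 17/126 = 0.13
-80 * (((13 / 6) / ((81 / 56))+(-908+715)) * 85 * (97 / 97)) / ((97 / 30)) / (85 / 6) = 74456000/2619 = 28429.17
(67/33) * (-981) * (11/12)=-7303/4 = -1825.75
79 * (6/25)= 474/25 = 18.96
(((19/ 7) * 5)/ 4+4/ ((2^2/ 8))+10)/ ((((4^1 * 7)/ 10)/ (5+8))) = 38935/392 = 99.32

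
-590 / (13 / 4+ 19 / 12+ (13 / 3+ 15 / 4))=-45.68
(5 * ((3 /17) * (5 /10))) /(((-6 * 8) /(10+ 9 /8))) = -0.10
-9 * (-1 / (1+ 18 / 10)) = 45/14 = 3.21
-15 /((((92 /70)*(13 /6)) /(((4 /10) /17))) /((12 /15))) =-504/5083 = -0.10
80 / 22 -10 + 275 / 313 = -18885/3443 = -5.49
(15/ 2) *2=15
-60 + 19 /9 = -521/9 = -57.89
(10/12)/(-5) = -1/6 = -0.17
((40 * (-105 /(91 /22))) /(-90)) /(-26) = -220/507 = -0.43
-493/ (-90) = 493/90 = 5.48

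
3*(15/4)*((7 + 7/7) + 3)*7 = 3465/4 = 866.25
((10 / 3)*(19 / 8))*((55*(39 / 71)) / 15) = 13585/852 = 15.94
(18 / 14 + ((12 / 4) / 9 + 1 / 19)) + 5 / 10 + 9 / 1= 8915/798 = 11.17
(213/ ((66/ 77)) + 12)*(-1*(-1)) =521/2 = 260.50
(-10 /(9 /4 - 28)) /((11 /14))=560/1133 = 0.49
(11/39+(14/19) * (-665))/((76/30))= -95495/494 = -193.31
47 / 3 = 15.67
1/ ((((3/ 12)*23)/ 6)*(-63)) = -8/483 = -0.02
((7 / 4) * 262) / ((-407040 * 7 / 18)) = -393/135680 = 0.00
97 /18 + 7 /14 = 53/9 = 5.89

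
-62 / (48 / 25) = -775/24 = -32.29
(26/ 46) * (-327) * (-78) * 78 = 25863084/23 = 1124481.91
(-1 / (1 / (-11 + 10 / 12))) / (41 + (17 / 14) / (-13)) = 5551/22335 = 0.25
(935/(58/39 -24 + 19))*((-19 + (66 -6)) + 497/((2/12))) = -110233695/137 = -804625.51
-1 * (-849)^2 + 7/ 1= -720794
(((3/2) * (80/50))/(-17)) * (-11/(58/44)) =2904/2465 = 1.18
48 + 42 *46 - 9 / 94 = 186111/94 = 1979.90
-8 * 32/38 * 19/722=-64/361 = -0.18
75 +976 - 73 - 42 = 936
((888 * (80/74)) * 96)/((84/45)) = 345600/7 = 49371.43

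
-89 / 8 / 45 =-89/360 = -0.25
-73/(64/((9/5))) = -657/320 = -2.05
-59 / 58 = -1.02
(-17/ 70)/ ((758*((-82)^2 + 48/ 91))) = -13/272849680 = 0.00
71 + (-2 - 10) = 59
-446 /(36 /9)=-111.50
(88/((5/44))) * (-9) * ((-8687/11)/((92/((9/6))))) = 10320156/115 = 89740.49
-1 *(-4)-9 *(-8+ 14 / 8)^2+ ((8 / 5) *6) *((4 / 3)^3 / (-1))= -370.32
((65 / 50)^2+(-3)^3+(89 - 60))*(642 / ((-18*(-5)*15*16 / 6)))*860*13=7356999/1000 = 7357.00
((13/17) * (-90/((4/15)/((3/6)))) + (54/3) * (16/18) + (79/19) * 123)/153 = 514703/197676 = 2.60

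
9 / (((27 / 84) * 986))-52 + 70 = 8888/493 = 18.03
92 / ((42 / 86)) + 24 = 4460/21 = 212.38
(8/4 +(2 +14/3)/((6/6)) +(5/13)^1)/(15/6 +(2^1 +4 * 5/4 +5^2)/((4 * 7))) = 4942/1989 = 2.48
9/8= 1.12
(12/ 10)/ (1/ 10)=12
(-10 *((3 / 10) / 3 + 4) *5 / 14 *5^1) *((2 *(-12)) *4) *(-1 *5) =-246000/7 = -35142.86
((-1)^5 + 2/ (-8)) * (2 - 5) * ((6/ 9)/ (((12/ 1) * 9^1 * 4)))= 5/864 = 0.01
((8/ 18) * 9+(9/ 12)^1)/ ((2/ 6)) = 57/4 = 14.25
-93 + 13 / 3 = -266/3 = -88.67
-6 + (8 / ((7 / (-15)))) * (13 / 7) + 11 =-1315/49 = -26.84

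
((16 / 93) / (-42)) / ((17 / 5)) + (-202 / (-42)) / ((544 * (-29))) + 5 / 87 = 0.06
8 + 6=14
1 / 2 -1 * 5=-9/2 = -4.50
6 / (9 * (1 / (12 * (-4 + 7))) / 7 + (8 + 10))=0.33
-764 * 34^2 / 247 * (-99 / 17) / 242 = 233784/2717 = 86.04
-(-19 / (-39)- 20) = 761/39 = 19.51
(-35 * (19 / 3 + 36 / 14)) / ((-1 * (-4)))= -935/12 = -77.92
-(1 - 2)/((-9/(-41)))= 41/9 = 4.56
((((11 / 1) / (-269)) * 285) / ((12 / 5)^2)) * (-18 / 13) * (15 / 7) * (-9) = -10580625/195832 = -54.03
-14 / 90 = -7/45 = -0.16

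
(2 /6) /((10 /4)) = 2/15 = 0.13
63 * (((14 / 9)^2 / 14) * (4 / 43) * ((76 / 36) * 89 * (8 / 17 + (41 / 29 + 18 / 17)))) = 961827272/1717119 = 560.14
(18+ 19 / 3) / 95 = 73/285 = 0.26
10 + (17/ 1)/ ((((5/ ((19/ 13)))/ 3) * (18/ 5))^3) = 4862123/474552 = 10.25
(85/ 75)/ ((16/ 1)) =17/240 = 0.07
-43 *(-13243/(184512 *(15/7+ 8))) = 3986143/13100352 = 0.30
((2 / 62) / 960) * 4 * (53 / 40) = 53/297600 = 0.00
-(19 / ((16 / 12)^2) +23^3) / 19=-194843/304 = -640.93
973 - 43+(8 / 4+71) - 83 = 920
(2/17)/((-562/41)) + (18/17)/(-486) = -1388/128979 = -0.01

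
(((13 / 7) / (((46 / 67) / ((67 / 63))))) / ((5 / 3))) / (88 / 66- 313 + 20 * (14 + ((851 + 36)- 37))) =58357/573699350 = 0.00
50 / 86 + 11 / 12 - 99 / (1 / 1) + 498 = 206657/516 = 400.50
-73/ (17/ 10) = -730/17 = -42.94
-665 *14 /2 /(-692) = 4655/692 = 6.73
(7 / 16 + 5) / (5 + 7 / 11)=957/992 = 0.96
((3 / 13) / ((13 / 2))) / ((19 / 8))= 48/3211 = 0.01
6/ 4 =3/2 = 1.50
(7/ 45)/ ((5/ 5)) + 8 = 367/45 = 8.16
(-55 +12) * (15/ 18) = -215/6 = -35.83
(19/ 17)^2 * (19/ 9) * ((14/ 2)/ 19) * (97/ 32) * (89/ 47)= 21815591/3911904 = 5.58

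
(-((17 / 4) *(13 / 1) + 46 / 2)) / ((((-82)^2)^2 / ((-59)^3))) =64283627/180848704 = 0.36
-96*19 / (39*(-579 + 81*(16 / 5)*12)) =-3040/164541 = -0.02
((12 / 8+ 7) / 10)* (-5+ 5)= 0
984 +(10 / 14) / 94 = 647477/658 = 984.01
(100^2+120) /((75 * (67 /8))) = 16192/1005 = 16.11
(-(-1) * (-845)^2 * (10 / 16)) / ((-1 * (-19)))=3570125/152 = 23487.66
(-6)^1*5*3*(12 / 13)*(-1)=1080/13 = 83.08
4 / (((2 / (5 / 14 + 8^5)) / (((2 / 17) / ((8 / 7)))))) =458757/68 = 6746.43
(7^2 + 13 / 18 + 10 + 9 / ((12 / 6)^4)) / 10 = 8681/1440 = 6.03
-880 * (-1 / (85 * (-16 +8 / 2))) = -44/51 = -0.86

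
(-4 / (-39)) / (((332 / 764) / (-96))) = -24448/1079 = -22.66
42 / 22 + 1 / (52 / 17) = 1279/572 = 2.24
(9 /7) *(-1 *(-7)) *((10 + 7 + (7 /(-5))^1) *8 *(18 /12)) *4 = 33696/5 = 6739.20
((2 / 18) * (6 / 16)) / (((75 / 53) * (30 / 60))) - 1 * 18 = -16147/900 = -17.94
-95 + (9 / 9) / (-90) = -8551/90 = -95.01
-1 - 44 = -45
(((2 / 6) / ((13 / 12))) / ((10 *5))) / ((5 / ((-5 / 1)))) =-2/325 = -0.01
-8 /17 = -0.47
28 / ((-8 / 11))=-77/2 = -38.50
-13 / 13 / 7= -1/7 = -0.14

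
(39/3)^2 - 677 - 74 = -582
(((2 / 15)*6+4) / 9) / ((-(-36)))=0.01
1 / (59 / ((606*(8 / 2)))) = 2424/59 = 41.08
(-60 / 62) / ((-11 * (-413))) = -30/140833 = 0.00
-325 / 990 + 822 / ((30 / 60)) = 1643.67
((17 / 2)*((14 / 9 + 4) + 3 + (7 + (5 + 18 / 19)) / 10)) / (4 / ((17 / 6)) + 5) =13.06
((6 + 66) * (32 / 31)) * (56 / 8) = 16128/31 = 520.26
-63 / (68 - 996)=63/928 = 0.07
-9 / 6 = -3/2 = -1.50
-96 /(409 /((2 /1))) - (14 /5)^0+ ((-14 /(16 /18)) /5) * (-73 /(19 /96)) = 45086689/38855 = 1160.38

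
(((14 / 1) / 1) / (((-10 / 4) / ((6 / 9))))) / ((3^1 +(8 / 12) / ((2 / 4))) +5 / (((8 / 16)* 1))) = -56/215 = -0.26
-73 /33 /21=-73/693 = -0.11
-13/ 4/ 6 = -13/24 = -0.54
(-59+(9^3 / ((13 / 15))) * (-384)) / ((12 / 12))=-4199807/13 = -323062.08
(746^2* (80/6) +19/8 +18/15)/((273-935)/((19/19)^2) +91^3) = 890426029/90349080 = 9.86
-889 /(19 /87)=-77343/19 = -4070.68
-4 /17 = -0.24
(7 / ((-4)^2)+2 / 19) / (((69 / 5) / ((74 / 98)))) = 10175/342608 = 0.03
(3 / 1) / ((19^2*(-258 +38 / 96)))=-144/4463765 = 0.00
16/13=1.23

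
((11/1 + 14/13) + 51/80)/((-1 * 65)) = -13223/67600 = -0.20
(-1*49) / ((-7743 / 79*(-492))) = -3871/3809556 = 0.00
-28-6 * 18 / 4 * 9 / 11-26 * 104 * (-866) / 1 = 2341613.91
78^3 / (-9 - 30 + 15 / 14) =-738192/59 = -12511.73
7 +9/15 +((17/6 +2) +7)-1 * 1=553/30 = 18.43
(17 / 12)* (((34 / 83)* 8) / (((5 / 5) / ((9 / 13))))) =3468/1079 = 3.21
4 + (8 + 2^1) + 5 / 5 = 15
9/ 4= 2.25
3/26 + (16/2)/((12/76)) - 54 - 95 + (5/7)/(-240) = -429029/4368 = -98.22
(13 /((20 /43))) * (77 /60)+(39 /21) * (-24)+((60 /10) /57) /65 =-18052093/2074800 = -8.70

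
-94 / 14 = -47/7 = -6.71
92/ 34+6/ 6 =63/17 = 3.71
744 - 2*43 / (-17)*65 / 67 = 853006/1139 = 748.91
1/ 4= 0.25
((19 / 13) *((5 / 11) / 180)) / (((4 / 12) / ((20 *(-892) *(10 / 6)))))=-423700/1287 = -329.22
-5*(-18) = 90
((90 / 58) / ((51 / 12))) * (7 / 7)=180/493 = 0.37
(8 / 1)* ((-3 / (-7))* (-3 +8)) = 120/7 = 17.14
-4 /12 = -1/3 = -0.33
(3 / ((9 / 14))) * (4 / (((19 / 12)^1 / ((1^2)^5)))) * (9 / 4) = 504/19 = 26.53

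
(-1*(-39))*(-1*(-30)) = 1170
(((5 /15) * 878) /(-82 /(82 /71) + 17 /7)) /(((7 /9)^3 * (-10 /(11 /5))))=391149/196000 = 2.00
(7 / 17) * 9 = 63/17 = 3.71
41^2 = 1681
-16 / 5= -3.20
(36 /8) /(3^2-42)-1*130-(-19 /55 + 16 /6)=-132.46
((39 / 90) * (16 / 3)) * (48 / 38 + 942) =621296/285 = 2179.99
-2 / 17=-0.12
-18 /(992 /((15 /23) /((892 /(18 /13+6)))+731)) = -438671223/33071792 = -13.26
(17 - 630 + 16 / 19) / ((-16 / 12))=34893/76 = 459.12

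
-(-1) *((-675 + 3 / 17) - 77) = -12781/17 = -751.82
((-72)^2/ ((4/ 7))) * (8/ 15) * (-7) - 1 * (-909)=-164799/5 = -32959.80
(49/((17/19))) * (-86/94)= -40033/799 = -50.10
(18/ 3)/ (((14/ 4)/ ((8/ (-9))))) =-32/21 = -1.52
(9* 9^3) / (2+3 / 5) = 32805/13 = 2523.46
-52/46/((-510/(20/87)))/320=13/8164080 = 0.00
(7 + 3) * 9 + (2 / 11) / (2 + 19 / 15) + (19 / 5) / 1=93.86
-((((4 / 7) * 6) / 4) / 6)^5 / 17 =-1/285719 = 0.00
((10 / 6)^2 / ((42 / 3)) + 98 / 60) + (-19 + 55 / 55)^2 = 325.83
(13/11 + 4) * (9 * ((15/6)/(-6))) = -855/44 = -19.43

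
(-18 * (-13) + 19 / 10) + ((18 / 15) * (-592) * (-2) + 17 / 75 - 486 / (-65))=3245587/1950 = 1664.40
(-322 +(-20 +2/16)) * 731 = -1999285/8 = -249910.62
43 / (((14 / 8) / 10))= 1720/7 = 245.71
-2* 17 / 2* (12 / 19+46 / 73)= -29750/1387 = -21.45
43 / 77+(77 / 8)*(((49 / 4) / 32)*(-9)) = -2570657/78848 = -32.60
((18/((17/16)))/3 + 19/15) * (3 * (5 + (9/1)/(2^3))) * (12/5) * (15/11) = 415.77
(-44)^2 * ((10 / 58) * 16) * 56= 8673280/29 = 299078.62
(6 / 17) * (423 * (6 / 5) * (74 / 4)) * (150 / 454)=4225770/3859 = 1095.04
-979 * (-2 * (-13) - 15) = -10769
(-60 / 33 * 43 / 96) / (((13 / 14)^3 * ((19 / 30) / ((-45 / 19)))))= 33185250/8724287 = 3.80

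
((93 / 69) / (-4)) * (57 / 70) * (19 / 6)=-11191/12880 = -0.87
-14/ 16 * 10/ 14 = -5/8 = -0.62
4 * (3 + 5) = 32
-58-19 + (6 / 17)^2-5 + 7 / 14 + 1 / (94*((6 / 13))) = -13260113/162996 = -81.35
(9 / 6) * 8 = 12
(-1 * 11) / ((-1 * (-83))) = -0.13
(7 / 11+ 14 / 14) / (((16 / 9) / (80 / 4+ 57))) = 567/8 = 70.88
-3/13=-0.23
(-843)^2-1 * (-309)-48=710910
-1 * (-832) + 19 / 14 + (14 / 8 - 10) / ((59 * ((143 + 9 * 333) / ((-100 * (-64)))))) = 108034461/129682 = 833.07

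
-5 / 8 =-0.62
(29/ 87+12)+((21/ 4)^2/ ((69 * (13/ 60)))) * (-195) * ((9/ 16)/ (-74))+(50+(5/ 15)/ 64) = 65.07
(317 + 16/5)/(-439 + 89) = -1601/1750 = -0.91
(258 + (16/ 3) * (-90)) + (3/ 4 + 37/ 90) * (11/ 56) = -2235461/10080 = -221.77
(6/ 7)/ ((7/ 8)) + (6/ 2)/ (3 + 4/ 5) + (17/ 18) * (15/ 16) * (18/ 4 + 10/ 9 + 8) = 13.82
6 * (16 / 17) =96/17 = 5.65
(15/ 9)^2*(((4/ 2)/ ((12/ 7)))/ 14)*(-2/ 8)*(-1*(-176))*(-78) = 7150/9 = 794.44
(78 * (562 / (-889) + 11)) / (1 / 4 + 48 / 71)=204174984/233807 = 873.26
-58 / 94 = -29/47 = -0.62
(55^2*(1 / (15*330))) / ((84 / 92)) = 253/378 = 0.67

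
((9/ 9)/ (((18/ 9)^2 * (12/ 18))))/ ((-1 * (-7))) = 3/56 = 0.05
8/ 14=4/7 = 0.57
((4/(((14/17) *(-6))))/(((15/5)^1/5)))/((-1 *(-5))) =-17/63 = -0.27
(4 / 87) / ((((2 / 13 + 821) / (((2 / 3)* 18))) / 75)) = 624/12383 = 0.05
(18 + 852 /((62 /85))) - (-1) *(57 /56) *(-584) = 128385/217 = 591.64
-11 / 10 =-1.10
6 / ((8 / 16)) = 12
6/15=2/5 = 0.40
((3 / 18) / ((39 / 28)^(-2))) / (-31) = -507/48608 = -0.01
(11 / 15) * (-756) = -2772/5 = -554.40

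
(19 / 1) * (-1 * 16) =-304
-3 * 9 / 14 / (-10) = 27/140 = 0.19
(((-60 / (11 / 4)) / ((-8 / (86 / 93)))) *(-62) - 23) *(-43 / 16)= 84839/176 = 482.04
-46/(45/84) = -1288/15 = -85.87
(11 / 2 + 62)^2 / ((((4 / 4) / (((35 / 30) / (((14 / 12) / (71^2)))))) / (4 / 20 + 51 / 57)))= 477735570/19 = 25143977.37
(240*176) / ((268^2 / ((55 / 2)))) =72600/4489 = 16.17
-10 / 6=-5/3 = -1.67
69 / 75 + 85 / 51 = 194/75 = 2.59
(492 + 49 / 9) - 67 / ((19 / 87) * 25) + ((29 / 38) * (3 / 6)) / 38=315271853/649800 = 485.18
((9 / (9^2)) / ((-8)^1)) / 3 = -1/216 = 0.00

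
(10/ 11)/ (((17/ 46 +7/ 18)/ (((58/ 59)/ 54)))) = 0.02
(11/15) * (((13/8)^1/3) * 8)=143/45 = 3.18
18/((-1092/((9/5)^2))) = -243/4550 = -0.05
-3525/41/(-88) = 3525/3608 = 0.98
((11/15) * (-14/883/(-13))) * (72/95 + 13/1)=201278/16357575 = 0.01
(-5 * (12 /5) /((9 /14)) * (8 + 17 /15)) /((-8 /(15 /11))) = 959/33 = 29.06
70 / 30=7/3 = 2.33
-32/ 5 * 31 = -992/5 = -198.40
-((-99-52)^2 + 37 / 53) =-1208490/53 = -22801.70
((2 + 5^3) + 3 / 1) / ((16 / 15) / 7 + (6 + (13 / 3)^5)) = 1105650/13047581 = 0.08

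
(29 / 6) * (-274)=-3973/3 = -1324.33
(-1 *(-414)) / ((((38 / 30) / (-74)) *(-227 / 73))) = 33546420/4313 = 7777.98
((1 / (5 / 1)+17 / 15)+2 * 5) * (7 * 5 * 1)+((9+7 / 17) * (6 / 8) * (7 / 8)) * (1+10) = 23695/51 = 464.61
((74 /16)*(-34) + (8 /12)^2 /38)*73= -7851223/684 = -11478.40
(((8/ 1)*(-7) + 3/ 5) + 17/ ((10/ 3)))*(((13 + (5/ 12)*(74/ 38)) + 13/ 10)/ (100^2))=-8665181/114000000 = -0.08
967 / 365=2.65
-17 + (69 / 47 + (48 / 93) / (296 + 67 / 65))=-15.53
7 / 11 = 0.64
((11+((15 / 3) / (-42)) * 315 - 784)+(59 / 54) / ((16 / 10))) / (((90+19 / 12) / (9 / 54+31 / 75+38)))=-224947763/659400 = -341.14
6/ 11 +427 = 4703/11 = 427.55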